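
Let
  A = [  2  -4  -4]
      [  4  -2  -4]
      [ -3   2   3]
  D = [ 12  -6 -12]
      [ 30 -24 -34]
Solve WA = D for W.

W = [[0, 3, 0], [2, 2, -6]]

Right-multiplying both sides by A⁻¹ gives W = DA⁻¹.
det A = -4; the adjugate gives A⁻¹ = [[-1/2, -1, -2], [0, 3/2, 2], [-1/2, -2, -3]].
W = DA⁻¹ = [[12, -6, -12], [30, -24, -34]] · [[-1/2, -1, -2], [0, 3/2, 2], [-1/2, -2, -3]] = [[0, 3, 0], [2, 2, -6]].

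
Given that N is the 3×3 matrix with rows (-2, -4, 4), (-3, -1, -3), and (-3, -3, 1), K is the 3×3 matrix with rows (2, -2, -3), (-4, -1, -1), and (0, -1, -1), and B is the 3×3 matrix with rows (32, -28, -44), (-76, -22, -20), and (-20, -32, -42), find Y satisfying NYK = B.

Left-multiply by N⁻¹ and right-multiply by K⁻¹: Y = N⁻¹BK⁻¹.
det N = -4; the adjugate gives N⁻¹ = [[5/2, 2, -4], [-3, -5/2, 9/2], [-3/2, -3/2, 5/2]].
K has determinant -4; K⁻¹ = [[0, -1/4, 1/4], [1, 1/2, -7/2], [-1, -1/2, 5/2]].
N⁻¹B = [[8, 14, 18], [4, -5, -7], [16, -5, -9]].
Y = (N⁻¹B)K⁻¹ = [[-4, -4, -2], [2, 0, 1], [4, -2, -1]].

Y = [[-4, -4, -2], [2, 0, 1], [4, -2, -1]]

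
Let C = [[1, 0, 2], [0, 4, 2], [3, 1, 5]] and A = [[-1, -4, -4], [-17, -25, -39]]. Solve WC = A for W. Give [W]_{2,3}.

Right-multiplying both sides by C⁻¹ gives W = AC⁻¹.
C has determinant -6; C⁻¹ = [[-3, -1/3, 4/3], [-1, 1/6, 1/3], [2, 1/6, -2/3]].
W = AC⁻¹ = [[-1, -4, -4], [-17, -25, -39]] · [[-3, -1/3, 4/3], [-1, 1/6, 1/3], [2, 1/6, -2/3]] = [[-1, -1, 0], [-2, -5, -5]].

-5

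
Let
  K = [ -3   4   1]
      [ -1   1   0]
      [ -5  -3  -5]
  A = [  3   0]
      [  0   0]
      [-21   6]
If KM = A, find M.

Left-multiplying both sides by K⁻¹ gives M = K⁻¹A.
K has determinant 3; K⁻¹ = [[-5/3, 17/3, -1/3], [-5/3, 20/3, -1/3], [8/3, -29/3, 1/3]].
M = K⁻¹A = [[-5/3, 17/3, -1/3], [-5/3, 20/3, -1/3], [8/3, -29/3, 1/3]] · [[3, 0], [0, 0], [-21, 6]] = [[2, -2], [2, -2], [1, 2]].

M = [[2, -2], [2, -2], [1, 2]]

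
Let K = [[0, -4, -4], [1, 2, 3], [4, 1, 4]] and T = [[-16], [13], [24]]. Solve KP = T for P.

P = [[5], [4], [0]]

Left-multiplying both sides by K⁻¹ gives P = K⁻¹T.
det K = -4; the adjugate gives K⁻¹ = [[-5/4, -3, 1], [-2, -4, 1], [7/4, 4, -1]].
P = K⁻¹T = [[-5/4, -3, 1], [-2, -4, 1], [7/4, 4, -1]] · [[-16], [13], [24]] = [[5], [4], [0]].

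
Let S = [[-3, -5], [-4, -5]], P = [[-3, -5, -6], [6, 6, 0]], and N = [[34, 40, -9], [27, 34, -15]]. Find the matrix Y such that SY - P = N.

SY = N + P = [[31, 35, -15], [33, 40, -15]].
Left-multiplying both sides by S⁻¹ gives Y = S⁻¹(N + P).
det S = -5; the adjugate gives S⁻¹ = [[1, -1], [-4/5, 3/5]].
Y = S⁻¹(N + P) = [[-2, -5, 0], [-5, -4, 3]].

Y = [[-2, -5, 0], [-5, -4, 3]]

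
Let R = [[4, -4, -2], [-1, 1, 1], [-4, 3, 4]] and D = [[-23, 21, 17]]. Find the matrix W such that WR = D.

W = [[-3, 3, 2]]

R is on the right of W, so right-multiply by R⁻¹: W = DR⁻¹.
R has determinant 2; R⁻¹ = [[1/2, 5, -1], [0, 4, -1], [1/2, 2, 0]].
W = DR⁻¹ = [[-23, 21, 17]] · [[1/2, 5, -1], [0, 4, -1], [1/2, 2, 0]] = [[-3, 3, 2]].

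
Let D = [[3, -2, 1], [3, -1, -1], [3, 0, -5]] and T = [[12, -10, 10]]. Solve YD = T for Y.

Right-multiplying both sides by D⁻¹ gives Y = TD⁻¹.
det D = -6; the adjugate gives D⁻¹ = [[-5/6, 5/3, -1/2], [-2, 3, -1], [-1/2, 1, -1/2]].
Y = TD⁻¹ = [[12, -10, 10]] · [[-5/6, 5/3, -1/2], [-2, 3, -1], [-1/2, 1, -1/2]] = [[5, 0, -1]].

Y = [[5, 0, -1]]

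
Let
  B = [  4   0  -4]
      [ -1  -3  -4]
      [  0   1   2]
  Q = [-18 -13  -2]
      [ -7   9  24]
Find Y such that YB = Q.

Y = [[-3, 6, 5], [-2, -1, 6]]

Right-multiplying both sides by B⁻¹ gives Y = QB⁻¹.
det B = -4, so B⁻¹ = [[1/2, 1, 3], [-1/2, -2, -5], [1/4, 1, 3]].
Y = QB⁻¹ = [[-18, -13, -2], [-7, 9, 24]] · [[1/2, 1, 3], [-1/2, -2, -5], [1/4, 1, 3]] = [[-3, 6, 5], [-2, -1, 6]].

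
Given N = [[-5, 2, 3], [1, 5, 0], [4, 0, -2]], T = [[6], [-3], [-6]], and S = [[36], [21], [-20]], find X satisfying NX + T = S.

X = [[-1], [5], [5]]

NX = S − T = [[30], [24], [-14]].
Left-multiplying both sides by N⁻¹ gives X = N⁻¹(S − T).
det N = -6; the adjugate gives N⁻¹ = [[5/3, -2/3, 5/2], [-1/3, 1/3, -1/2], [10/3, -4/3, 9/2]].
X = N⁻¹(S − T) = [[-1], [5], [5]].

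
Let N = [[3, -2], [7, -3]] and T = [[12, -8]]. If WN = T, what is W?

Right-multiplying both sides by N⁻¹ gives W = TN⁻¹.
det N = 5, so N⁻¹ = [[-3/5, 2/5], [-7/5, 3/5]].
W = TN⁻¹ = [[12, -8]] · [[-3/5, 2/5], [-7/5, 3/5]] = [[4, 0]].

W = [[4, 0]]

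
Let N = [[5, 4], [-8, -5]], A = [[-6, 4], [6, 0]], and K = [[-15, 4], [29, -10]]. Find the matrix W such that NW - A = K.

NW = K + A = [[-21, 8], [35, -10]].
N is on the left of W, so left-multiply by N⁻¹: W = N⁻¹(K + A).
det N = 7; the adjugate gives N⁻¹ = [[-5/7, -4/7], [8/7, 5/7]].
W = N⁻¹(K + A) = [[-5, 0], [1, 2]].

W = [[-5, 0], [1, 2]]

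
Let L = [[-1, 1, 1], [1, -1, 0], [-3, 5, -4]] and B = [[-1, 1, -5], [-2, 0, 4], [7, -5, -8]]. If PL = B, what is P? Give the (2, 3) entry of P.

-1

L is on the right of P, so right-multiply by L⁻¹: P = BL⁻¹.
L has determinant 2; L⁻¹ = [[2, 9/2, 1/2], [2, 7/2, 1/2], [1, 1, 0]].
P = BL⁻¹ = [[-1, 1, -5], [-2, 0, 4], [7, -5, -8]] · [[2, 9/2, 1/2], [2, 7/2, 1/2], [1, 1, 0]] = [[-5, -6, 0], [0, -5, -1], [-4, 6, 1]].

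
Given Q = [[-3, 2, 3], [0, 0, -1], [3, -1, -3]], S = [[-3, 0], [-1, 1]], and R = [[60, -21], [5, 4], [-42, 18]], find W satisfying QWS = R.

Isolating W: multiply by Q⁻¹ from the left and S⁻¹ from the right, so W = Q⁻¹RS⁻¹.
det Q = -3, so Q⁻¹ = [[1/3, -1, 2/3], [1, 0, 1], [0, -1, 0]].
det S = -3, so S⁻¹ = [[-1/3, 0], [-1/3, 1]].
Q⁻¹R = [[-13, 1], [18, -3], [-5, -4]].
W = (Q⁻¹R)S⁻¹ = [[4, 1], [-5, -3], [3, -4]].

W = [[4, 1], [-5, -3], [3, -4]]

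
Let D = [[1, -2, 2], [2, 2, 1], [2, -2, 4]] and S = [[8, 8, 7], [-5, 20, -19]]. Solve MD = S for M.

Since D sits to the right of M, M = SD⁻¹.
D has determinant 6; D⁻¹ = [[5/3, 2/3, -1], [-1, 0, 1/2], [-4/3, -1/3, 1]].
M = SD⁻¹ = [[8, 8, 7], [-5, 20, -19]] · [[5/3, 2/3, -1], [-1, 0, 1/2], [-4/3, -1/3, 1]] = [[-4, 3, 3], [-3, 3, -4]].

M = [[-4, 3, 3], [-3, 3, -4]]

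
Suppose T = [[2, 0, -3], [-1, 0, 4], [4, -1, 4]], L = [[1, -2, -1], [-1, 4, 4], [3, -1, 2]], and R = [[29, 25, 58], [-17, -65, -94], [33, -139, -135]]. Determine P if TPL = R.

P = T⁻¹RL⁻¹ (apply T⁻¹ on the left and L⁻¹ on the right).
T has determinant 5; T⁻¹ = [[4/5, 3/5, 0], [4, 4, -1], [1/5, 2/5, 0]].
det L = -5, so L⁻¹ = [[-12/5, -1, 4/5], [-14/5, -1, 3/5], [11/5, 1, -2/5]].
T⁻¹R = [[13, -19, -10], [15, -21, -9], [-1, -21, -26]].
P = (T⁻¹R)L⁻¹ = [[0, -4, 3], [3, -3, 3], [4, -4, -3]].

P = [[0, -4, 3], [3, -3, 3], [4, -4, -3]]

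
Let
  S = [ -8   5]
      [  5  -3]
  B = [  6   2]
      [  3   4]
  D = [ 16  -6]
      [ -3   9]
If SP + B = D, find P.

P = [[0, 1], [2, 0]]

SP = D − B = [[10, -8], [-6, 5]].
Since S multiplies P on the left, P = S⁻¹(D − B).
S has determinant -1; S⁻¹ = [[3, 5], [5, 8]].
P = S⁻¹(D − B) = [[0, 1], [2, 0]].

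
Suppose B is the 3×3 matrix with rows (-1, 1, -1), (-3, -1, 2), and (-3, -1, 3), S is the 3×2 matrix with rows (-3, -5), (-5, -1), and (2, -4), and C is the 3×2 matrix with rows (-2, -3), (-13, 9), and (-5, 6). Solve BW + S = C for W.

W = [[2, -3], [4, -1], [1, 0]]

BW = C − S = [[1, 2], [-8, 10], [-7, 10]].
B is on the left of W, so left-multiply by B⁻¹: W = B⁻¹(C − S).
det B = 4; the adjugate gives B⁻¹ = [[-1/4, -1/2, 1/4], [3/4, -3/2, 5/4], [0, -1, 1]].
W = B⁻¹(C − S) = [[2, -3], [4, -1], [1, 0]].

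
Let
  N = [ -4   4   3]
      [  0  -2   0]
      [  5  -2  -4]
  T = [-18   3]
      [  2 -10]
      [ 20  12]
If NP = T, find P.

P = [[2, 2], [-1, 5], [-2, -3]]

N is on the left of P, so left-multiply by N⁻¹: P = N⁻¹T.
N has determinant -2; N⁻¹ = [[-4, -5, -3], [0, -1/2, 0], [-5, -6, -4]].
P = N⁻¹T = [[-4, -5, -3], [0, -1/2, 0], [-5, -6, -4]] · [[-18, 3], [2, -10], [20, 12]] = [[2, 2], [-1, 5], [-2, -3]].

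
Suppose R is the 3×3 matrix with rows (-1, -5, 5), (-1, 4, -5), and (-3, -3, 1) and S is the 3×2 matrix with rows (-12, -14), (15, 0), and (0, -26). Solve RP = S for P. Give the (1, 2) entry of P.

R is on the left of P, so left-multiply by R⁻¹: P = R⁻¹S.
det R = 6; the adjugate gives R⁻¹ = [[-11/6, -5/3, 5/6], [8/3, 7/3, -5/3], [5/2, 2, -3/2]].
P = R⁻¹S = [[-11/6, -5/3, 5/6], [8/3, 7/3, -5/3], [5/2, 2, -3/2]] · [[-12, -14], [15, 0], [0, -26]] = [[-3, 4], [3, 6], [0, 4]].

4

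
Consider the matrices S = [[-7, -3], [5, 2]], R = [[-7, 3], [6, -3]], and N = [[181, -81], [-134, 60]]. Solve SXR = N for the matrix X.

X = S⁻¹NR⁻¹ (apply S⁻¹ on the left and R⁻¹ on the right).
S has determinant 1; S⁻¹ = [[2, 3], [-5, -7]].
R has determinant 3; R⁻¹ = [[-1, -1], [-2, -7/3]].
S⁻¹N = [[-40, 18], [33, -15]].
X = (S⁻¹N)R⁻¹ = [[4, -2], [-3, 2]].

X = [[4, -2], [-3, 2]]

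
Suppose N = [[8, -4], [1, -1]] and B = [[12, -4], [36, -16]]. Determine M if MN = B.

M = [[2, -4], [5, -4]]

Since N sits to the right of M, M = BN⁻¹.
det N = -4, so N⁻¹ = [[1/4, -1], [1/4, -2]].
M = BN⁻¹ = [[12, -4], [36, -16]] · [[1/4, -1], [1/4, -2]] = [[2, -4], [5, -4]].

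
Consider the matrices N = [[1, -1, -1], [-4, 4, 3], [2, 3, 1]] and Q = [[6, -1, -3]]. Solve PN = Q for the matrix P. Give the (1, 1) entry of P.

N is on the right of P, so right-multiply by N⁻¹: P = QN⁻¹.
det N = 5; the adjugate gives N⁻¹ = [[-1, -2/5, 1/5], [2, 3/5, 1/5], [-4, -1, 0]].
P = QN⁻¹ = [[6, -1, -3]] · [[-1, -2/5, 1/5], [2, 3/5, 1/5], [-4, -1, 0]] = [[4, 0, 1]].

4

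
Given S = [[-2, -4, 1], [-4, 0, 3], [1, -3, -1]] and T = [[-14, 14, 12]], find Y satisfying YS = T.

Y = [[-2, 4, -2]]

Since S sits to the right of Y, Y = TS⁻¹.
S has determinant -2; S⁻¹ = [[-9/2, 7/2, 6], [1/2, -1/2, -1], [-6, 5, 8]].
Y = TS⁻¹ = [[-14, 14, 12]] · [[-9/2, 7/2, 6], [1/2, -1/2, -1], [-6, 5, 8]] = [[-2, 4, -2]].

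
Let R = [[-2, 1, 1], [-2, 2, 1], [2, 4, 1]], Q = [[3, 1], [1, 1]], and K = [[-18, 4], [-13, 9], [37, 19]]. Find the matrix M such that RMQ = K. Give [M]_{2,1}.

M = R⁻¹KQ⁻¹ (apply R⁻¹ on the left and Q⁻¹ on the right).
R has determinant -4; R⁻¹ = [[1/2, -3/4, 1/4], [-1, 1, 0], [3, -5/2, 1/2]].
det Q = 2; the adjugate gives Q⁻¹ = [[1/2, -1/2], [-1/2, 3/2]].
R⁻¹K = [[10, 0], [5, 5], [-3, -1]].
M = (R⁻¹K)Q⁻¹ = [[5, -5], [0, 5], [-1, 0]].

0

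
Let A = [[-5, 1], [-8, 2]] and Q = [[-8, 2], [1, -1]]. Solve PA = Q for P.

P = [[0, 1], [3, -2]]

Right-multiplying both sides by A⁻¹ gives P = QA⁻¹.
A has determinant -2; A⁻¹ = [[-1, 1/2], [-4, 5/2]].
P = QA⁻¹ = [[-8, 2], [1, -1]] · [[-1, 1/2], [-4, 5/2]] = [[0, 1], [3, -2]].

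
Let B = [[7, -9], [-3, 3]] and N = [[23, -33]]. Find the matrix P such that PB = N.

P = [[5, 4]]

B is on the right of P, so right-multiply by B⁻¹: P = NB⁻¹.
det B = -6, so B⁻¹ = [[-1/2, -3/2], [-1/2, -7/6]].
P = NB⁻¹ = [[23, -33]] · [[-1/2, -3/2], [-1/2, -7/6]] = [[5, 4]].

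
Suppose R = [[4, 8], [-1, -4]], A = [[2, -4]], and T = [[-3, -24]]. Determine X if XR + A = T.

XR = T − A = [[-5, -20]].
Since R sits to the right of X, X = (T − A)R⁻¹.
det R = -8; the adjugate gives R⁻¹ = [[1/2, 1], [-1/8, -1/2]].
X = (T − A)R⁻¹ = [[0, 5]].

X = [[0, 5]]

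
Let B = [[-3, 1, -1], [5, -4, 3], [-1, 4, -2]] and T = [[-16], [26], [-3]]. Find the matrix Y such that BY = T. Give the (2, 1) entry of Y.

2

Since B multiplies Y on the left, Y = B⁻¹T.
B has determinant 3; B⁻¹ = [[-4/3, -2/3, -1/3], [7/3, 5/3, 4/3], [16/3, 11/3, 7/3]].
Y = B⁻¹T = [[-4/3, -2/3, -1/3], [7/3, 5/3, 4/3], [16/3, 11/3, 7/3]] · [[-16], [26], [-3]] = [[5], [2], [3]].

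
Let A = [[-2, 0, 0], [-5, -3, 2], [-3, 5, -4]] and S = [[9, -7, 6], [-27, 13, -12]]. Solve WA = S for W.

Right-multiplying both sides by A⁻¹ gives W = SA⁻¹.
det A = -4, so A⁻¹ = [[-1/2, 0, 0], [13/2, -2, -1], [17/2, -5/2, -3/2]].
W = SA⁻¹ = [[9, -7, 6], [-27, 13, -12]] · [[-1/2, 0, 0], [13/2, -2, -1], [17/2, -5/2, -3/2]] = [[1, -1, -2], [-4, 4, 5]].

W = [[1, -1, -2], [-4, 4, 5]]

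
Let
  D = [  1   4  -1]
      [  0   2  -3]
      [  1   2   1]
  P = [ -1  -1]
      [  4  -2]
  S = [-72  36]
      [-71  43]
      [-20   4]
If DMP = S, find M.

M = [[5, -5], [-1, -2], [1, 5]]

Left-multiply by D⁻¹ and right-multiply by P⁻¹: M = D⁻¹SP⁻¹.
det D = -2; the adjugate gives D⁻¹ = [[-4, 3, 5], [3/2, -1, -3/2], [1, -1, -1]].
P has determinant 6; P⁻¹ = [[-1/3, 1/6], [-2/3, -1/6]].
D⁻¹S = [[-25, 5], [-7, 5], [19, -11]].
M = (D⁻¹S)P⁻¹ = [[5, -5], [-1, -2], [1, 5]].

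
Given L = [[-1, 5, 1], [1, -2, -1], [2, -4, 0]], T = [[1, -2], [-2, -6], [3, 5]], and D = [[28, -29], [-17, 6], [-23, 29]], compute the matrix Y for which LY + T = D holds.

Y = [[-5, 2], [4, -5], [2, 0]]

LY = D − T = [[27, -27], [-15, 12], [-26, 24]].
Left-multiplying both sides by L⁻¹ gives Y = L⁻¹(D − T).
det L = -6; the adjugate gives L⁻¹ = [[2/3, 2/3, 1/2], [1/3, 1/3, 0], [0, -1, 1/2]].
Y = L⁻¹(D − T) = [[-5, 2], [4, -5], [2, 0]].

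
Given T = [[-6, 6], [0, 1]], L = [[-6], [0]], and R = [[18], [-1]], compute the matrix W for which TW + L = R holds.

TW = R − L = [[24], [-1]].
Since T multiplies W on the left, W = T⁻¹(R − L).
det T = -6; the adjugate gives T⁻¹ = [[-1/6, 1], [0, 1]].
W = T⁻¹(R − L) = [[-5], [-1]].

W = [[-5], [-1]]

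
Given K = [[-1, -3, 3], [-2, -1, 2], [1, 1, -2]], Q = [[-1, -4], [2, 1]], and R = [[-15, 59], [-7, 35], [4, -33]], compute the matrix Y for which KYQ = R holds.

Left-multiply by K⁻¹ and right-multiply by Q⁻¹: Y = K⁻¹RQ⁻¹.
det K = 3; the adjugate gives K⁻¹ = [[0, -1, -1], [-2/3, -1/3, -4/3], [-1/3, -2/3, -5/3]].
det Q = 7, so Q⁻¹ = [[1/7, 4/7], [-2/7, -1/7]].
K⁻¹R = [[3, -2], [7, -7], [3, 12]].
Y = (K⁻¹R)Q⁻¹ = [[1, 2], [3, 5], [-3, 0]].

Y = [[1, 2], [3, 5], [-3, 0]]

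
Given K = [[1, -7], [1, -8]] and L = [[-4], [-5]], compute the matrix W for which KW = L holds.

K is on the left of W, so left-multiply by K⁻¹: W = K⁻¹L.
K has determinant -1; K⁻¹ = [[8, -7], [1, -1]].
W = K⁻¹L = [[8, -7], [1, -1]] · [[-4], [-5]] = [[3], [1]].

W = [[3], [1]]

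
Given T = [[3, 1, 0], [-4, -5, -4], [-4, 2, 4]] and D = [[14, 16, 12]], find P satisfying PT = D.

Since T sits to the right of P, P = DT⁻¹.
det T = -4, so T⁻¹ = [[3, 1, 1], [-8, -3, -3], [7, 5/2, 11/4]].
P = DT⁻¹ = [[14, 16, 12]] · [[3, 1, 1], [-8, -3, -3], [7, 5/2, 11/4]] = [[-2, -4, -1]].

P = [[-2, -4, -1]]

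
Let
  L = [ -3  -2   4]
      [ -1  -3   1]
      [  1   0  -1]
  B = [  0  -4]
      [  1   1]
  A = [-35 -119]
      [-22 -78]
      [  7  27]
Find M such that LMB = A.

M = [[-5, 3], [-3, 5], [0, -4]]

Left-multiply by L⁻¹ and right-multiply by B⁻¹: M = L⁻¹AB⁻¹.
L has determinant 3; L⁻¹ = [[1, -2/3, 10/3], [0, -1/3, -1/3], [1, -2/3, 7/3]].
det B = 4, so B⁻¹ = [[1/4, 1], [-1/4, 0]].
L⁻¹A = [[3, 23], [5, 17], [-4, -4]].
M = (L⁻¹A)B⁻¹ = [[-5, 3], [-3, 5], [0, -4]].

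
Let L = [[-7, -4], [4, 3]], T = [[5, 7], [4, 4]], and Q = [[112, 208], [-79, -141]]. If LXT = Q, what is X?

X = [[-4, 4], [-5, 1]]

Left-multiply by L⁻¹ and right-multiply by T⁻¹: X = L⁻¹QT⁻¹.
L has determinant -5; L⁻¹ = [[-3/5, -4/5], [4/5, 7/5]].
det T = -8; the adjugate gives T⁻¹ = [[-1/2, 7/8], [1/2, -5/8]].
L⁻¹Q = [[-4, -12], [-21, -31]].
X = (L⁻¹Q)T⁻¹ = [[-4, 4], [-5, 1]].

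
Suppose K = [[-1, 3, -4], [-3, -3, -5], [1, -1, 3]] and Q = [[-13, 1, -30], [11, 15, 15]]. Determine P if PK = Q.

P = [[3, 3, -1], [-2, -5, -6]]

Since K sits to the right of P, P = QK⁻¹.
det K = 2; the adjugate gives K⁻¹ = [[-7, -5/2, -27/2], [2, 1/2, 7/2], [3, 1, 6]].
P = QK⁻¹ = [[-13, 1, -30], [11, 15, 15]] · [[-7, -5/2, -27/2], [2, 1/2, 7/2], [3, 1, 6]] = [[3, 3, -1], [-2, -5, -6]].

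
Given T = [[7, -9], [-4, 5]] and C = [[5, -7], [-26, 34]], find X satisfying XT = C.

X = [[3, 4], [-6, -4]]

Since T sits to the right of X, X = CT⁻¹.
det T = -1; the adjugate gives T⁻¹ = [[-5, -9], [-4, -7]].
X = CT⁻¹ = [[5, -7], [-26, 34]] · [[-5, -9], [-4, -7]] = [[3, 4], [-6, -4]].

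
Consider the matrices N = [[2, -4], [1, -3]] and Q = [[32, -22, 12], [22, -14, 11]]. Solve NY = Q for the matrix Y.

Left-multiplying both sides by N⁻¹ gives Y = N⁻¹Q.
det N = -2; the adjugate gives N⁻¹ = [[3/2, -2], [1/2, -1]].
Y = N⁻¹Q = [[3/2, -2], [1/2, -1]] · [[32, -22, 12], [22, -14, 11]] = [[4, -5, -4], [-6, 3, -5]].

Y = [[4, -5, -4], [-6, 3, -5]]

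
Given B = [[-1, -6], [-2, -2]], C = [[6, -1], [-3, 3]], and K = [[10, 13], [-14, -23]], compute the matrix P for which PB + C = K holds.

PB = K − C = [[4, 14], [-11, -26]].
B is on the right of P, so right-multiply by B⁻¹: P = (K − C)B⁻¹.
B has determinant -10; B⁻¹ = [[1/5, -3/5], [-1/5, 1/10]].
P = (K − C)B⁻¹ = [[-2, -1], [3, 4]].

P = [[-2, -1], [3, 4]]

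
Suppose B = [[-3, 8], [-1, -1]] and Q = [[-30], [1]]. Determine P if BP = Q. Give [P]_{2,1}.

-3

Since B multiplies P on the left, P = B⁻¹Q.
B has determinant 11; B⁻¹ = [[-1/11, -8/11], [1/11, -3/11]].
P = B⁻¹Q = [[-1/11, -8/11], [1/11, -3/11]] · [[-30], [1]] = [[2], [-3]].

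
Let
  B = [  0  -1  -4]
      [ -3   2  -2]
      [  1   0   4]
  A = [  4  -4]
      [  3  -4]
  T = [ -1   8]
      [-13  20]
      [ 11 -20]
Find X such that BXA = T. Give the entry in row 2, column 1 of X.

X = B⁻¹TA⁻¹ (apply B⁻¹ on the left and A⁻¹ on the right).
B has determinant -2; B⁻¹ = [[-4, -2, -5], [-5, -2, -6], [1, 1/2, 3/2]].
A has determinant -4; A⁻¹ = [[1, -1], [3/4, -1]].
B⁻¹T = [[-25, 28], [-35, 40], [9, -12]].
X = (B⁻¹T)A⁻¹ = [[-4, -3], [-5, -5], [0, 3]].

-5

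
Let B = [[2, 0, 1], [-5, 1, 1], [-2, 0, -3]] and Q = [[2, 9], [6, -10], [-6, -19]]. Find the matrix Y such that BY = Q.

B is on the left of Y, so left-multiply by B⁻¹: Y = B⁻¹Q.
det B = -4, so B⁻¹ = [[3/4, 0, 1/4], [17/4, 1, 7/4], [-1/2, 0, -1/2]].
Y = B⁻¹Q = [[3/4, 0, 1/4], [17/4, 1, 7/4], [-1/2, 0, -1/2]] · [[2, 9], [6, -10], [-6, -19]] = [[0, 2], [4, -5], [2, 5]].

Y = [[0, 2], [4, -5], [2, 5]]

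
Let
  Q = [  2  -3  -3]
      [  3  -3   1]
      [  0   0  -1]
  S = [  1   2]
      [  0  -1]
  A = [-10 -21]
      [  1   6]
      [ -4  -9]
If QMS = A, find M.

Left-multiply by Q⁻¹ and right-multiply by S⁻¹: M = Q⁻¹AS⁻¹.
det Q = -3; the adjugate gives Q⁻¹ = [[-1, 1, 4], [-1, 2/3, 11/3], [0, 0, -1]].
det S = -1; the adjugate gives S⁻¹ = [[1, 2], [0, -1]].
Q⁻¹A = [[-5, -9], [-4, -8], [4, 9]].
M = (Q⁻¹A)S⁻¹ = [[-5, -1], [-4, 0], [4, -1]].

M = [[-5, -1], [-4, 0], [4, -1]]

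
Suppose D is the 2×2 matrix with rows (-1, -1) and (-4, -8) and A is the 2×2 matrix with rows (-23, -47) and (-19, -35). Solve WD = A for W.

Since D sits to the right of W, W = AD⁻¹.
D has determinant 4; D⁻¹ = [[-2, 1/4], [1, -1/4]].
W = AD⁻¹ = [[-23, -47], [-19, -35]] · [[-2, 1/4], [1, -1/4]] = [[-1, 6], [3, 4]].

W = [[-1, 6], [3, 4]]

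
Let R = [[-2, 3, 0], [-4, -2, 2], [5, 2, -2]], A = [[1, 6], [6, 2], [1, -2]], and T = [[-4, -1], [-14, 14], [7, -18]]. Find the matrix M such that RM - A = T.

M = [[0, -4], [-1, -1], [-5, -1]]

RM = T + A = [[-3, 5], [-8, 16], [8, -20]].
Since R multiplies M on the left, M = R⁻¹(T + A).
det R = 6; the adjugate gives R⁻¹ = [[0, 1, 1], [1/3, 2/3, 2/3], [1/3, 19/6, 8/3]].
M = R⁻¹(T + A) = [[0, -4], [-1, -1], [-5, -1]].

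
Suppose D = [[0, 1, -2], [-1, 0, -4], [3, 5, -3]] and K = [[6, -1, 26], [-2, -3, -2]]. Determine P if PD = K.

P = [[-1, -6, 0], [-3, 2, 0]]

Since D sits to the right of P, P = KD⁻¹.
det D = -5, so D⁻¹ = [[-4, 7/5, 4/5], [3, -6/5, -2/5], [1, -3/5, -1/5]].
P = KD⁻¹ = [[6, -1, 26], [-2, -3, -2]] · [[-4, 7/5, 4/5], [3, -6/5, -2/5], [1, -3/5, -1/5]] = [[-1, -6, 0], [-3, 2, 0]].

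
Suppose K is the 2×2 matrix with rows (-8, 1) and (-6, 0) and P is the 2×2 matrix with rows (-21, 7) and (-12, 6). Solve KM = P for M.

Left-multiplying both sides by K⁻¹ gives M = K⁻¹P.
det K = 6, so K⁻¹ = [[0, -1/6], [1, -4/3]].
M = K⁻¹P = [[0, -1/6], [1, -4/3]] · [[-21, 7], [-12, 6]] = [[2, -1], [-5, -1]].

M = [[2, -1], [-5, -1]]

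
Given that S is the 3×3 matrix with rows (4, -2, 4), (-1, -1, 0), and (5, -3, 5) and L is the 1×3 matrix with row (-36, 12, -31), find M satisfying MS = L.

Since S sits to the right of M, M = LS⁻¹.
det S = 2, so S⁻¹ = [[-5/2, -1, 2], [5/2, 0, -2], [4, 1, -3]].
M = LS⁻¹ = [[-36, 12, -31]] · [[-5/2, -1, 2], [5/2, 0, -2], [4, 1, -3]] = [[-4, 5, -3]].

M = [[-4, 5, -3]]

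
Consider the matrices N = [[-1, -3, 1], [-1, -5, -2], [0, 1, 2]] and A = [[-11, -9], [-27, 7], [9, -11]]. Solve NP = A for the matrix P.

Since N multiplies P on the left, P = N⁻¹A.
det N = 1, so N⁻¹ = [[-8, 7, 11], [2, -2, -3], [-1, 1, 2]].
P = N⁻¹A = [[-8, 7, 11], [2, -2, -3], [-1, 1, 2]] · [[-11, -9], [-27, 7], [9, -11]] = [[-2, 0], [5, 1], [2, -6]].

P = [[-2, 0], [5, 1], [2, -6]]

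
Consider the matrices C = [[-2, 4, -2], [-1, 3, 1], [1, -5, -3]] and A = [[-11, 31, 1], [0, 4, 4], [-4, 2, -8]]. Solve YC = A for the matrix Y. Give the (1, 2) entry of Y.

Since C sits to the right of Y, Y = AC⁻¹.
det C = -4, so C⁻¹ = [[1, -11/2, -5/2], [1/2, -2, -1], [-1/2, 3/2, 1/2]].
Y = AC⁻¹ = [[-11, 31, 1], [0, 4, 4], [-4, 2, -8]] · [[1, -11/2, -5/2], [1/2, -2, -1], [-1/2, 3/2, 1/2]] = [[4, 0, -3], [0, -2, -2], [1, 6, 4]].

0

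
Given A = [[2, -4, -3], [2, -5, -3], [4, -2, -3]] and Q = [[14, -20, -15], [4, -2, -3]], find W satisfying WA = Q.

W = [[-1, 4, 2], [0, 0, 1]]

Since A sits to the right of W, W = QA⁻¹.
det A = -6; the adjugate gives A⁻¹ = [[-3/2, 1, 1/2], [1, -1, 0], [-8/3, 2, 1/3]].
W = QA⁻¹ = [[14, -20, -15], [4, -2, -3]] · [[-3/2, 1, 1/2], [1, -1, 0], [-8/3, 2, 1/3]] = [[-1, 4, 2], [0, 0, 1]].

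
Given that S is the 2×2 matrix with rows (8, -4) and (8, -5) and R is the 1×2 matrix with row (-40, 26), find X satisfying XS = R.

S is on the right of X, so right-multiply by S⁻¹: X = RS⁻¹.
S has determinant -8; S⁻¹ = [[5/8, -1/2], [1, -1]].
X = RS⁻¹ = [[-40, 26]] · [[5/8, -1/2], [1, -1]] = [[1, -6]].

X = [[1, -6]]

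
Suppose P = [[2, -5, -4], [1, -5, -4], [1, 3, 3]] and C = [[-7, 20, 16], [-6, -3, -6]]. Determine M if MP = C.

P is on the right of M, so right-multiply by P⁻¹: M = CP⁻¹.
det P = -3, so P⁻¹ = [[1, -1, 0], [7/3, -10/3, -4/3], [-8/3, 11/3, 5/3]].
M = CP⁻¹ = [[-7, 20, 16], [-6, -3, -6]] · [[1, -1, 0], [7/3, -10/3, -4/3], [-8/3, 11/3, 5/3]] = [[-3, -1, 0], [3, -6, -6]].

M = [[-3, -1, 0], [3, -6, -6]]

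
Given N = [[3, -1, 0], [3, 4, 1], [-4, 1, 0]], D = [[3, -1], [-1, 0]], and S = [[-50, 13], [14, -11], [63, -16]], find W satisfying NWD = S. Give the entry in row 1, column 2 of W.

W = N⁻¹SD⁻¹ (apply N⁻¹ on the left and D⁻¹ on the right).
det N = 1, so N⁻¹ = [[-1, 0, -1], [-4, 0, -3], [19, 1, 15]].
D has determinant -1; D⁻¹ = [[0, -1], [-1, -3]].
N⁻¹S = [[-13, 3], [11, -4], [9, -4]].
W = (N⁻¹S)D⁻¹ = [[-3, 4], [4, 1], [4, 3]].

4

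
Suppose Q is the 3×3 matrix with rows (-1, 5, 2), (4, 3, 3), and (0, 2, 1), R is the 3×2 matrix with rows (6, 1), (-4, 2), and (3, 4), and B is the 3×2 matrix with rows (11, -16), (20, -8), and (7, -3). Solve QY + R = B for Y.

QY = B − R = [[5, -17], [24, -10], [4, -7]].
Q is on the left of Y, so left-multiply by Q⁻¹: Y = Q⁻¹(B − R).
det Q = -1; the adjugate gives Q⁻¹ = [[3, 1, -9], [4, 1, -11], [-8, -2, 23]].
Y = Q⁻¹(B − R) = [[3, 2], [0, -1], [4, -5]].

Y = [[3, 2], [0, -1], [4, -5]]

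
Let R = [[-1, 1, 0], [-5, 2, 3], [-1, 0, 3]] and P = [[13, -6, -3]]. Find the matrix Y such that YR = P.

Since R sits to the right of Y, Y = PR⁻¹.
det R = 6; the adjugate gives R⁻¹ = [[1, -1/2, 1/2], [2, -1/2, 1/2], [1/3, -1/6, 1/2]].
Y = PR⁻¹ = [[13, -6, -3]] · [[1, -1/2, 1/2], [2, -1/2, 1/2], [1/3, -1/6, 1/2]] = [[0, -3, 2]].

Y = [[0, -3, 2]]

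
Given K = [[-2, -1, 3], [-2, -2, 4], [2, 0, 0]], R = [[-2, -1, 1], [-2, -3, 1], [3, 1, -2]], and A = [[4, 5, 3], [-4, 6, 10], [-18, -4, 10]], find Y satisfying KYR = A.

Left-multiply by K⁻¹ and right-multiply by R⁻¹: Y = K⁻¹AR⁻¹.
det K = 4, so K⁻¹ = [[0, 0, 1/2], [2, -3/2, 1/2], [1, -1/2, 1/2]].
det R = -2, so R⁻¹ = [[-5/2, 1/2, -1], [1/2, -1/2, 0], [-7/2, 1/2, -2]].
K⁻¹A = [[-9, -2, 5], [5, -1, -4], [-3, 0, 3]].
Y = (K⁻¹A)R⁻¹ = [[4, -1, -1], [1, 1, 3], [-3, 0, -3]].

Y = [[4, -1, -1], [1, 1, 3], [-3, 0, -3]]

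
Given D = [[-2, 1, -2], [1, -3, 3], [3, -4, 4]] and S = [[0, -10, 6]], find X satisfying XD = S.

Right-multiplying both sides by D⁻¹ gives X = SD⁻¹.
det D = -5; the adjugate gives D⁻¹ = [[0, -4/5, 3/5], [-1, 2/5, -4/5], [-1, 1, -1]].
X = SD⁻¹ = [[0, -10, 6]] · [[0, -4/5, 3/5], [-1, 2/5, -4/5], [-1, 1, -1]] = [[4, 2, 2]].

X = [[4, 2, 2]]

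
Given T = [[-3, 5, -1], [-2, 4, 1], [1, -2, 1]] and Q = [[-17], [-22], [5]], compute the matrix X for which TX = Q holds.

T is on the left of X, so left-multiply by T⁻¹: X = T⁻¹Q.
det T = -3, so T⁻¹ = [[-2, 1, -3], [-1, 2/3, -5/3], [0, 1/3, 2/3]].
X = T⁻¹Q = [[-2, 1, -3], [-1, 2/3, -5/3], [0, 1/3, 2/3]] · [[-17], [-22], [5]] = [[-3], [-6], [-4]].

X = [[-3], [-6], [-4]]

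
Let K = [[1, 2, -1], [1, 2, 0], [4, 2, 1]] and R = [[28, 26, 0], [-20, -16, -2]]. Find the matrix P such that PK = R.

P = [[5, 3, 5], [-2, -2, -4]]

K is on the right of P, so right-multiply by K⁻¹: P = RK⁻¹.
det K = 6; the adjugate gives K⁻¹ = [[1/3, -2/3, 1/3], [-1/6, 5/6, -1/6], [-1, 1, 0]].
P = RK⁻¹ = [[28, 26, 0], [-20, -16, -2]] · [[1/3, -2/3, 1/3], [-1/6, 5/6, -1/6], [-1, 1, 0]] = [[5, 3, 5], [-2, -2, -4]].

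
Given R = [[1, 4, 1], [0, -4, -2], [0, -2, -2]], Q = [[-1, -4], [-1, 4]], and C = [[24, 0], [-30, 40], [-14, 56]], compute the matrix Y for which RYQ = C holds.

Left-multiply by R⁻¹ and right-multiply by Q⁻¹: Y = R⁻¹CQ⁻¹.
R has determinant 4; R⁻¹ = [[1, 3/2, -1], [0, -1/2, 1/2], [0, 1/2, -1]].
det Q = -8, so Q⁻¹ = [[-1/2, -1/2], [-1/8, 1/8]].
R⁻¹C = [[-7, 4], [8, 8], [-1, -36]].
Y = (R⁻¹C)Q⁻¹ = [[3, 4], [-5, -3], [5, -4]].

Y = [[3, 4], [-5, -3], [5, -4]]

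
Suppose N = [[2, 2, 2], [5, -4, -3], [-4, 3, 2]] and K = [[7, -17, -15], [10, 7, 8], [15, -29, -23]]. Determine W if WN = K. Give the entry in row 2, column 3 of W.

-3

Right-multiplying both sides by N⁻¹ gives W = KN⁻¹.
det N = 4; the adjugate gives N⁻¹ = [[1/4, 1/2, 1/2], [1/2, 3, 4], [-1/4, -7/2, -9/2]].
W = KN⁻¹ = [[7, -17, -15], [10, 7, 8], [15, -29, -23]] · [[1/4, 1/2, 1/2], [1/2, 3, 4], [-1/4, -7/2, -9/2]] = [[-3, 5, 3], [4, -2, -3], [-5, 1, -5]].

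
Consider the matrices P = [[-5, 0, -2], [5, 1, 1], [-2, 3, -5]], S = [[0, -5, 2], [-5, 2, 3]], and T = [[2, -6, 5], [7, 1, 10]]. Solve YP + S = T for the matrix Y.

YP = T − S = [[2, -1, 3], [12, -1, 7]].
Right-multiplying both sides by P⁻¹ gives Y = (T − S)P⁻¹.
det P = 6; the adjugate gives P⁻¹ = [[-4/3, -1, 1/3], [23/6, 7/2, -5/6], [17/6, 5/2, -5/6]].
Y = (T − S)P⁻¹ = [[2, 2, -1], [0, 2, -1]].

Y = [[2, 2, -1], [0, 2, -1]]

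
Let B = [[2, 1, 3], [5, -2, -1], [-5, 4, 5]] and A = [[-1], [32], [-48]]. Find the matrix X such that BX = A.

Left-multiplying both sides by B⁻¹ gives X = B⁻¹A.
B has determinant -2; B⁻¹ = [[3, -7/2, -5/2], [10, -25/2, -17/2], [-5, 13/2, 9/2]].
X = B⁻¹A = [[3, -7/2, -5/2], [10, -25/2, -17/2], [-5, 13/2, 9/2]] · [[-1], [32], [-48]] = [[5], [-2], [-3]].

X = [[5], [-2], [-3]]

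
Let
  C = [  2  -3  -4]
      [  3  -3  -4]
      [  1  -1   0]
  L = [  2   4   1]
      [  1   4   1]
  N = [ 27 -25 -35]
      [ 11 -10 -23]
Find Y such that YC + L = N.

YC = N − L = [[25, -29, -36], [10, -14, -24]].
C is on the right of Y, so right-multiply by C⁻¹: Y = (N − L)C⁻¹.
C has determinant 4; C⁻¹ = [[-1, 1, 0], [-1, 1, -1], [0, -1/4, 3/4]].
Y = (N − L)C⁻¹ = [[4, 5, 2], [4, 2, -4]].

Y = [[4, 5, 2], [4, 2, -4]]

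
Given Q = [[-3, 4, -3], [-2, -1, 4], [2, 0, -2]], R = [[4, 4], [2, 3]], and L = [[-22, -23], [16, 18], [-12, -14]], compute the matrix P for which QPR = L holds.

Isolating P: multiply by Q⁻¹ from the left and R⁻¹ from the right, so P = Q⁻¹LR⁻¹.
det Q = 4, so Q⁻¹ = [[1/2, 2, 13/4], [1, 3, 9/2], [1/2, 2, 11/4]].
det R = 4; the adjugate gives R⁻¹ = [[3/4, -1], [-1/2, 1]].
Q⁻¹L = [[-18, -21], [-28, -32], [-12, -14]].
P = (Q⁻¹L)R⁻¹ = [[-3, -3], [-5, -4], [-2, -2]].

P = [[-3, -3], [-5, -4], [-2, -2]]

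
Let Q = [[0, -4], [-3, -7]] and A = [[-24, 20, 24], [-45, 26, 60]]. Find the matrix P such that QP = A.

P = [[1, 3, -6], [6, -5, -6]]

Left-multiplying both sides by Q⁻¹ gives P = Q⁻¹A.
Q has determinant -12; Q⁻¹ = [[7/12, -1/3], [-1/4, 0]].
P = Q⁻¹A = [[7/12, -1/3], [-1/4, 0]] · [[-24, 20, 24], [-45, 26, 60]] = [[1, 3, -6], [6, -5, -6]].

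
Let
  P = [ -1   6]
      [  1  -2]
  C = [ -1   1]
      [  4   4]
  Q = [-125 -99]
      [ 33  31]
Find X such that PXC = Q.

X = [[5, -2], [3, -5]]

X = P⁻¹QC⁻¹ (apply P⁻¹ on the left and C⁻¹ on the right).
det P = -4; the adjugate gives P⁻¹ = [[1/2, 3/2], [1/4, 1/4]].
C has determinant -8; C⁻¹ = [[-1/2, 1/8], [1/2, 1/8]].
P⁻¹Q = [[-13, -3], [-23, -17]].
X = (P⁻¹Q)C⁻¹ = [[5, -2], [3, -5]].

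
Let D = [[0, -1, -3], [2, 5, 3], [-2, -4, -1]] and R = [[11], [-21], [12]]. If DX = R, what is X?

Left-multiplying both sides by D⁻¹ gives X = D⁻¹R.
det D = -2; the adjugate gives D⁻¹ = [[-7/2, -11/2, -6], [2, 3, 3], [-1, -1, -1]].
X = D⁻¹R = [[-7/2, -11/2, -6], [2, 3, 3], [-1, -1, -1]] · [[11], [-21], [12]] = [[5], [-5], [-2]].

X = [[5], [-5], [-2]]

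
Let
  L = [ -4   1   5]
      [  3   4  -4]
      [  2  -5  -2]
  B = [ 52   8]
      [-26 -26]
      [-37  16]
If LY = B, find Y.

Y = [[-6, 2], [3, -4], [5, 4]]

L is on the left of Y, so left-multiply by L⁻¹: Y = L⁻¹B.
det L = -5, so L⁻¹ = [[28/5, 23/5, 24/5], [2/5, 2/5, 1/5], [23/5, 18/5, 19/5]].
Y = L⁻¹B = [[28/5, 23/5, 24/5], [2/5, 2/5, 1/5], [23/5, 18/5, 19/5]] · [[52, 8], [-26, -26], [-37, 16]] = [[-6, 2], [3, -4], [5, 4]].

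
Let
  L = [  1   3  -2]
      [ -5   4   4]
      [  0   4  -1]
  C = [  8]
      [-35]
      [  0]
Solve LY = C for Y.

Since L multiplies Y on the left, Y = L⁻¹C.
det L = 5; the adjugate gives L⁻¹ = [[-4, -1, 4], [-1, -1/5, 6/5], [-4, -4/5, 19/5]].
Y = L⁻¹C = [[-4, -1, 4], [-1, -1/5, 6/5], [-4, -4/5, 19/5]] · [[8], [-35], [0]] = [[3], [-1], [-4]].

Y = [[3], [-1], [-4]]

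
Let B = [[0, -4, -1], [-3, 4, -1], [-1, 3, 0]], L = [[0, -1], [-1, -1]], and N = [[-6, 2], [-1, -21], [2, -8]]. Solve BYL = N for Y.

Y = [[-4, -1], [2, -1], [0, -2]]

Isolating Y: multiply by B⁻¹ from the left and L⁻¹ from the right, so Y = B⁻¹NL⁻¹.
det B = 1; the adjugate gives B⁻¹ = [[3, -3, 8], [1, -1, 3], [-5, 4, -12]].
det L = -1; the adjugate gives L⁻¹ = [[1, -1], [-1, 0]].
B⁻¹N = [[1, 5], [1, -1], [2, 2]].
Y = (B⁻¹N)L⁻¹ = [[-4, -1], [2, -1], [0, -2]].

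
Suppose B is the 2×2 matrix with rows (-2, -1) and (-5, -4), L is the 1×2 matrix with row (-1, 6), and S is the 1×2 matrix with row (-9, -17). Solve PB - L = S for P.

P = [[-5, 4]]

PB = S + L = [[-10, -11]].
B is on the right of P, so right-multiply by B⁻¹: P = (S + L)B⁻¹.
B has determinant 3; B⁻¹ = [[-4/3, 1/3], [5/3, -2/3]].
P = (S + L)B⁻¹ = [[-5, 4]].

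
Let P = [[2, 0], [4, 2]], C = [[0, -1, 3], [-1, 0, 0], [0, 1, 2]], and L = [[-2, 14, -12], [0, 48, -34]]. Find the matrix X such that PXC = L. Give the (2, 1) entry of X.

Isolating X: multiply by P⁻¹ from the left and C⁻¹ from the right, so X = P⁻¹LC⁻¹.
det P = 4; the adjugate gives P⁻¹ = [[1/2, 0], [-1, 1/2]].
det C = -5, so C⁻¹ = [[0, -1, 0], [-2/5, 0, 3/5], [1/5, 0, 1/5]].
P⁻¹L = [[-1, 7, -6], [2, 10, -5]].
X = (P⁻¹L)C⁻¹ = [[-4, 1, 3], [-5, -2, 5]].

-5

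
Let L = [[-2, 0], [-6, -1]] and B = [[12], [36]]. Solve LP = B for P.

P = [[-6], [0]]

Since L multiplies P on the left, P = L⁻¹B.
det L = 2, so L⁻¹ = [[-1/2, 0], [3, -1]].
P = L⁻¹B = [[-1/2, 0], [3, -1]] · [[12], [36]] = [[-6], [0]].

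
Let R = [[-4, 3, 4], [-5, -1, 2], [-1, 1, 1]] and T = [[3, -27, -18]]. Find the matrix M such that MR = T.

M = [[-6, 5, -4]]

Right-multiplying both sides by R⁻¹ gives M = TR⁻¹.
R has determinant -3; R⁻¹ = [[1, -1/3, -10/3], [-1, 0, 4], [2, -1/3, -19/3]].
M = TR⁻¹ = [[3, -27, -18]] · [[1, -1/3, -10/3], [-1, 0, 4], [2, -1/3, -19/3]] = [[-6, 5, -4]].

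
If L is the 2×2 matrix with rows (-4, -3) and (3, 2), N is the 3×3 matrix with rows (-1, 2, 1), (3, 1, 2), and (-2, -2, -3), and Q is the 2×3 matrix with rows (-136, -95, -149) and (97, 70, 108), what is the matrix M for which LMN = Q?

M = [[3, 4, -5], [-3, 3, -4]]

Left-multiply by L⁻¹ and right-multiply by N⁻¹: M = L⁻¹QN⁻¹.
L has determinant 1; L⁻¹ = [[2, 3], [-3, -4]].
det N = 5, so N⁻¹ = [[1/5, 4/5, 3/5], [1, 1, 1], [-4/5, -6/5, -7/5]].
L⁻¹Q = [[19, 20, 26], [20, 5, 15]].
M = (L⁻¹Q)N⁻¹ = [[3, 4, -5], [-3, 3, -4]].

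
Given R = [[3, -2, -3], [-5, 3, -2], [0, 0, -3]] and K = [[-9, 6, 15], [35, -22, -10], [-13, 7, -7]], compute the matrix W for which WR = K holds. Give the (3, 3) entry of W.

R is on the right of W, so right-multiply by R⁻¹: W = KR⁻¹.
det R = 3; the adjugate gives R⁻¹ = [[-3, -2, 13/3], [-5, -3, 7], [0, 0, -1/3]].
W = KR⁻¹ = [[-9, 6, 15], [35, -22, -10], [-13, 7, -7]] · [[-3, -2, 13/3], [-5, -3, 7], [0, 0, -1/3]] = [[-3, 0, -2], [5, -4, 1], [4, 5, -5]].

-5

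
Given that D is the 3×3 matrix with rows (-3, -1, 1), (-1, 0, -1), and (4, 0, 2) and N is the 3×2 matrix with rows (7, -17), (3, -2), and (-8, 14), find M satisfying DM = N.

Left-multiplying both sides by D⁻¹ gives M = D⁻¹N.
D has determinant 2; D⁻¹ = [[0, 1, 1/2], [-1, -5, -2], [0, -2, -1/2]].
M = D⁻¹N = [[0, 1, 1/2], [-1, -5, -2], [0, -2, -1/2]] · [[7, -17], [3, -2], [-8, 14]] = [[-1, 5], [-6, -1], [-2, -3]].

M = [[-1, 5], [-6, -1], [-2, -3]]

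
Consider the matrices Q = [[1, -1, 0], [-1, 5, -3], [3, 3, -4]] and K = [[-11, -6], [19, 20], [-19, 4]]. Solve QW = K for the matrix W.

Q is on the left of W, so left-multiply by Q⁻¹: W = Q⁻¹K.
Q has determinant 2; Q⁻¹ = [[-11/2, -2, 3/2], [-13/2, -2, 3/2], [-9, -3, 2]].
W = Q⁻¹K = [[-11/2, -2, 3/2], [-13/2, -2, 3/2], [-9, -3, 2]] · [[-11, -6], [19, 20], [-19, 4]] = [[-6, -1], [5, 5], [4, 2]].

W = [[-6, -1], [5, 5], [4, 2]]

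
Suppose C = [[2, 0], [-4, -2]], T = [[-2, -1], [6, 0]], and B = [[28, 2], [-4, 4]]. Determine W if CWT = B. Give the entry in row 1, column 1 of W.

-1

Isolating W: multiply by C⁻¹ from the left and T⁻¹ from the right, so W = C⁻¹BT⁻¹.
C has determinant -4; C⁻¹ = [[1/2, 0], [-1, -1/2]].
det T = 6; the adjugate gives T⁻¹ = [[0, 1/6], [-1, -1/3]].
C⁻¹B = [[14, 1], [-26, -4]].
W = (C⁻¹B)T⁻¹ = [[-1, 2], [4, -3]].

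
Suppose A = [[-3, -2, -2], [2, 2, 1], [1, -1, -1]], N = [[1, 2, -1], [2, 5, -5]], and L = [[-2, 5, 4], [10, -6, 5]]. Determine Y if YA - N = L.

YA = L + N = [[-1, 7, 3], [12, -1, 0]].
Since A sits to the right of Y, Y = (L + N)A⁻¹.
det A = 5; the adjugate gives A⁻¹ = [[-1/5, 0, 2/5], [3/5, 1, -1/5], [-4/5, -1, -2/5]].
Y = (L + N)A⁻¹ = [[2, 4, -3], [-3, -1, 5]].

Y = [[2, 4, -3], [-3, -1, 5]]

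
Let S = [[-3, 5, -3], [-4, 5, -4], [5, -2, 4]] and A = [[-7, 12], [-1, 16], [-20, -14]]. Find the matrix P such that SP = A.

P = [[-6, 2], [-5, 0], [0, -6]]

S is on the left of P, so left-multiply by S⁻¹: P = S⁻¹A.
det S = -5; the adjugate gives S⁻¹ = [[-12/5, 14/5, 1], [4/5, -3/5, 0], [17/5, -19/5, -1]].
P = S⁻¹A = [[-12/5, 14/5, 1], [4/5, -3/5, 0], [17/5, -19/5, -1]] · [[-7, 12], [-1, 16], [-20, -14]] = [[-6, 2], [-5, 0], [0, -6]].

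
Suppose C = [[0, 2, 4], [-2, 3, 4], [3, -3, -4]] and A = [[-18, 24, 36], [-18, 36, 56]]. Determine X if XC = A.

X = [[3, 0, -6], [6, 6, -2]]

C is on the right of X, so right-multiply by C⁻¹: X = AC⁻¹.
det C = -4; the adjugate gives C⁻¹ = [[0, 1, 1], [-1, 3, 2], [3/4, -3/2, -1]].
X = AC⁻¹ = [[-18, 24, 36], [-18, 36, 56]] · [[0, 1, 1], [-1, 3, 2], [3/4, -3/2, -1]] = [[3, 0, -6], [6, 6, -2]].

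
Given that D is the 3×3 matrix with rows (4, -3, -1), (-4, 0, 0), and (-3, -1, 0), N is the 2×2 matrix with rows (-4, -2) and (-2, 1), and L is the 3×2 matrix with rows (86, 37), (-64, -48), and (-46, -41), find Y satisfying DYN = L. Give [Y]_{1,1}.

-5

Left-multiply by D⁻¹ and right-multiply by N⁻¹: Y = D⁻¹LN⁻¹.
det D = -4, so D⁻¹ = [[0, -1/4, 0], [0, 3/4, -1], [-1, -13/4, 3]].
det N = -8; the adjugate gives N⁻¹ = [[-1/8, -1/4], [-1/4, 1/2]].
D⁻¹L = [[16, 12], [-2, 5], [-16, -4]].
Y = (D⁻¹L)N⁻¹ = [[-5, 2], [-1, 3], [3, 2]].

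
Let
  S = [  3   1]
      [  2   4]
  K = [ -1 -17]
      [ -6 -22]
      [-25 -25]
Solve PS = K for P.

P = [[3, -5], [2, -6], [-5, -5]]

Right-multiplying both sides by S⁻¹ gives P = KS⁻¹.
det S = 10; the adjugate gives S⁻¹ = [[2/5, -1/10], [-1/5, 3/10]].
P = KS⁻¹ = [[-1, -17], [-6, -22], [-25, -25]] · [[2/5, -1/10], [-1/5, 3/10]] = [[3, -5], [2, -6], [-5, -5]].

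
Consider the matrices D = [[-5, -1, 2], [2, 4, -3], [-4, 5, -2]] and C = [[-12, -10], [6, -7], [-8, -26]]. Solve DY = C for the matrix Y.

Since D multiplies Y on the left, Y = D⁻¹C.
det D = 1; the adjugate gives D⁻¹ = [[7, 8, -5], [16, 18, -11], [26, 29, -18]].
Y = D⁻¹C = [[7, 8, -5], [16, 18, -11], [26, 29, -18]] · [[-12, -10], [6, -7], [-8, -26]] = [[4, 4], [4, 0], [6, 5]].

Y = [[4, 4], [4, 0], [6, 5]]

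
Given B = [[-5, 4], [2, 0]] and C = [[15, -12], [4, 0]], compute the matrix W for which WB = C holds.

W = [[-3, 0], [0, 2]]

Since B sits to the right of W, W = CB⁻¹.
det B = -8; the adjugate gives B⁻¹ = [[0, 1/2], [1/4, 5/8]].
W = CB⁻¹ = [[15, -12], [4, 0]] · [[0, 1/2], [1/4, 5/8]] = [[-3, 0], [0, 2]].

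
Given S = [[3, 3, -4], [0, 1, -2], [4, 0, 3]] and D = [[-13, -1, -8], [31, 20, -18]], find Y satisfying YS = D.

Right-multiplying both sides by S⁻¹ gives Y = DS⁻¹.
S has determinant 1; S⁻¹ = [[3, -9, -2], [-8, 25, 6], [-4, 12, 3]].
Y = DS⁻¹ = [[-13, -1, -8], [31, 20, -18]] · [[3, -9, -2], [-8, 25, 6], [-4, 12, 3]] = [[1, -4, -4], [5, 5, 4]].

Y = [[1, -4, -4], [5, 5, 4]]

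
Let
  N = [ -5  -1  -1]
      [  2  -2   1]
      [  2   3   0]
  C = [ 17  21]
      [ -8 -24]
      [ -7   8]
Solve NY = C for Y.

N is on the left of Y, so left-multiply by N⁻¹: Y = N⁻¹C.
det N = 3, so N⁻¹ = [[-1, -1, -1], [2/3, 2/3, 1], [10/3, 13/3, 4]].
Y = N⁻¹C = [[-1, -1, -1], [2/3, 2/3, 1], [10/3, 13/3, 4]] · [[17, 21], [-8, -24], [-7, 8]] = [[-2, -5], [-1, 6], [-6, -2]].

Y = [[-2, -5], [-1, 6], [-6, -2]]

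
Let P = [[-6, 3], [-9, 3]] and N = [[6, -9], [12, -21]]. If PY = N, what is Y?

Since P multiplies Y on the left, Y = P⁻¹N.
P has determinant 9; P⁻¹ = [[1/3, -1/3], [1, -2/3]].
Y = P⁻¹N = [[1/3, -1/3], [1, -2/3]] · [[6, -9], [12, -21]] = [[-2, 4], [-2, 5]].

Y = [[-2, 4], [-2, 5]]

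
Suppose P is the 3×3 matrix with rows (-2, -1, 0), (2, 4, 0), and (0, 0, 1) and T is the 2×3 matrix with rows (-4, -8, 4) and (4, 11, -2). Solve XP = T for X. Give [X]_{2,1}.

P is on the right of X, so right-multiply by P⁻¹: X = TP⁻¹.
P has determinant -6; P⁻¹ = [[-2/3, -1/6, 0], [1/3, 1/3, 0], [0, 0, 1]].
X = TP⁻¹ = [[-4, -8, 4], [4, 11, -2]] · [[-2/3, -1/6, 0], [1/3, 1/3, 0], [0, 0, 1]] = [[0, -2, 4], [1, 3, -2]].

1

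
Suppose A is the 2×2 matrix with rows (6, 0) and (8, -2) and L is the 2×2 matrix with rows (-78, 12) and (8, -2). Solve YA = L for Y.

A is on the right of Y, so right-multiply by A⁻¹: Y = LA⁻¹.
det A = -12, so A⁻¹ = [[1/6, 0], [2/3, -1/2]].
Y = LA⁻¹ = [[-78, 12], [8, -2]] · [[1/6, 0], [2/3, -1/2]] = [[-5, -6], [0, 1]].

Y = [[-5, -6], [0, 1]]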